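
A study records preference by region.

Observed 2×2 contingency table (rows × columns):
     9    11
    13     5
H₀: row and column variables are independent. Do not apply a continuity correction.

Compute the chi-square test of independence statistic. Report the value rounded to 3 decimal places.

Row totals [20, 18], col totals [22, 16], n=38
χ² = (9−11.58)²/11.58 + (11−8.42)²/8.42 + (13−10.42)²/10.42 + (5−7.58)²/7.58 = 2.8800
df = 1

test statistic = 2.880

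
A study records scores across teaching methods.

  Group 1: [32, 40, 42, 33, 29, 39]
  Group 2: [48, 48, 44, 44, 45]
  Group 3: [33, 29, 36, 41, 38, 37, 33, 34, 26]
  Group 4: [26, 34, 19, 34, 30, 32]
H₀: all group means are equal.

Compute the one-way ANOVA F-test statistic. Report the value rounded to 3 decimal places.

test statistic = 11.821

Group means [35.83, 45.80, 34.11, 29.17], grand mean 35.615
SSB = Σnᵢ(x̄ᵢ−x̄)² = 788.798; SSW = ΣΣ(x−x̄ᵢ)² = 489.356
MSB = 788.798/3 = 262.9328; MSW = 489.356/22 = 22.2434
F = MSB/MSW = 11.8207
df = (3, 22)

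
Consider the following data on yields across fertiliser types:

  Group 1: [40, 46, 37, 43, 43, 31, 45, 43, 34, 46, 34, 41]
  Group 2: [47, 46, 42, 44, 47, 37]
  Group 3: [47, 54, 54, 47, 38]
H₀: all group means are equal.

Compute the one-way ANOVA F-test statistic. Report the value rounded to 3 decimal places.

Group means [40.25, 43.83, 48.00], grand mean 42.870
SSB = Σnᵢ(x̄ᵢ−x̄)² = 219.525; SSW = ΣΣ(x−x̄ᵢ)² = 535.083
MSB = 219.525/2 = 109.7627; MSW = 535.083/20 = 26.7542
F = MSB/MSW = 4.1026
df = (2, 20)

test statistic = 4.103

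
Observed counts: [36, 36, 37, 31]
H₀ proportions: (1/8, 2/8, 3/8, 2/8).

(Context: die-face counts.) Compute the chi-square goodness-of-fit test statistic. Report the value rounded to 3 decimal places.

test statistic = 24.619

n = 140; E_i = n·p_i = [17.50, 35.00, 52.50, 35.00]
χ² = (36−17.50)²/17.50 + (36−35.00)²/35.00 + (37−52.50)²/52.50 + (31−35.00)²/35.00 = 24.6190
df = 3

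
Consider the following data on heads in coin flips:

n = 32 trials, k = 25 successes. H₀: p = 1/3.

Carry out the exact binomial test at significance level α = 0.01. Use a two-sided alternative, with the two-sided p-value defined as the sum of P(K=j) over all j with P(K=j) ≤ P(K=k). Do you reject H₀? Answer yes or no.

reject H₀: yes

Exact binomial: n=32, k=25, p₀=1/3=0.3333
P(X=j) = C(n,j)·p₀^j·(1−p₀)^(n−j); p = Σ P(X=j) over j with P(X=j) ≤ P(X=25)
p-value (two-sided) = 0.00000
At α=0.01: p < α → reject H₀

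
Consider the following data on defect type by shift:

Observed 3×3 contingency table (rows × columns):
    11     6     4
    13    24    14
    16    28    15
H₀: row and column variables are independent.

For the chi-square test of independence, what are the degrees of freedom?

df = (r−1)(c−1) = (3−1)·(3−1) = 4

degrees of freedom = 4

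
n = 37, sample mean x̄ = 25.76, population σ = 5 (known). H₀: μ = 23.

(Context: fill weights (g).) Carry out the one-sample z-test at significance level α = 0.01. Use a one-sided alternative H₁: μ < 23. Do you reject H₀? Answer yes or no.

SE = σ/√n = 5/√37 = 0.8220
z = (x̄−μ₀)/SE = (25.76−23)/0.8220 = 3.3577
p-value (one-sided, H₁ less) = 0.99961
At α=0.01: p ≥ α → fail to reject H₀

reject H₀: no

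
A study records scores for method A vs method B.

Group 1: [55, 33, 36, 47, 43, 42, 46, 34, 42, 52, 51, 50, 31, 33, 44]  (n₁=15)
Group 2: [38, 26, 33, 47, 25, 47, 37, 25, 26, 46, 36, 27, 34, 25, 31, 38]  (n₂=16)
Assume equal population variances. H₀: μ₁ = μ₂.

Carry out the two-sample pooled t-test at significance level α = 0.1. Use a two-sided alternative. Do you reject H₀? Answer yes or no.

x̄₁=42.600, s₁=7.735, n₁=15
x̄₂=33.812, s₂=7.985, n₂=16
s_p² = [14·7.735² + 15·7.985²]/29 = 61.8634
SE = √(s_p²·(1/15+1/16)) = 2.8268
t = (42.600−33.812)/2.8268 = 3.1087
df = 29
p-value (two-sided) = 0.00419
At α=0.1: p < α → reject H₀

reject H₀: yes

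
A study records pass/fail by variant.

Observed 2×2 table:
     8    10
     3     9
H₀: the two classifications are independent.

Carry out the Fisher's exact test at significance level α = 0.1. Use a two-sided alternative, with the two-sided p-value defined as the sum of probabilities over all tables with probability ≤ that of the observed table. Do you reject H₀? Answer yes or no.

reject H₀: no

Margins: r₁=18, r₂=12, c₁=11, c₂=19, n=30
p_obs = C(18,8)·C(12,3)/C(30,11); sum pmf over tables with pmf ≤ p_obs
p-value (two-sided) = 0.44248
At α=0.1: p ≥ α → fail to reject H₀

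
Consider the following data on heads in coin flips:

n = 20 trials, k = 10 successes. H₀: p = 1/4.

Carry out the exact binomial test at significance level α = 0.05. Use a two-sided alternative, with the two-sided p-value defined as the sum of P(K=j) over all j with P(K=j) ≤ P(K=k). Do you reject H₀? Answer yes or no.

reject H₀: yes

Exact binomial: n=20, k=10, p₀=1/4=0.2500
P(X=j) = C(n,j)·p₀^j·(1−p₀)^(n−j); p = Σ P(X=j) over j with P(X=j) ≤ P(X=10)
p-value (two-sided) = 0.01704
At α=0.05: p < α → reject H₀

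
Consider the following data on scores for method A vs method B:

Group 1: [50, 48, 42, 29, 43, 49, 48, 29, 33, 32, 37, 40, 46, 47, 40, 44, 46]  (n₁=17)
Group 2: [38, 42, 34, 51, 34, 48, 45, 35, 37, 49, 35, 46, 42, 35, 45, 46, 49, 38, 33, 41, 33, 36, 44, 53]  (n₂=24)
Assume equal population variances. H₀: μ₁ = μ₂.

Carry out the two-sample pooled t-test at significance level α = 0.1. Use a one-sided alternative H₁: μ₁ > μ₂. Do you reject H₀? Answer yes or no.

reject H₀: no

x̄₁=41.353, s₁=7.035, n₁=17
x̄₂=41.208, s₂=6.276, n₂=24
s_p² = [16·7.035² + 23·6.276²]/39 = 43.5344
SE = √(s_p²·(1/17+1/24)) = 2.0916
t = (41.353−41.208)/2.0916 = 0.0691
df = 39
p-value (one-sided, H₁ greater) = 0.47262
At α=0.1: p ≥ α → fail to reject H₀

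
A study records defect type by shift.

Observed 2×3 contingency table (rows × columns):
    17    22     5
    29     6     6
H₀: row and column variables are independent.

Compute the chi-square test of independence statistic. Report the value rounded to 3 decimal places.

Row totals [44, 41], col totals [46, 28, 11], n=85
χ² = (17−23.81)²/23.81 + (22−14.49)²/14.49 + (5−5.69)²/5.69 + (29−22.19)²/22.19 + (6−13.51)²/13.51 + (6−5.31)²/5.31 = 12.2736
df = 2

test statistic = 12.274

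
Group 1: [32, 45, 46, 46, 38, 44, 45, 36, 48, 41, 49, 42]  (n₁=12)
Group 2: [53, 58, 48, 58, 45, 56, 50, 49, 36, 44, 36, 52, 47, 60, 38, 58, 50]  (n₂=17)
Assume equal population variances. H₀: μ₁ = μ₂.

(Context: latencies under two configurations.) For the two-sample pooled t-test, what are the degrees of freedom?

degrees of freedom = 27

df = n₁ + n₂ − 2 = 12 + 17 − 2 = 27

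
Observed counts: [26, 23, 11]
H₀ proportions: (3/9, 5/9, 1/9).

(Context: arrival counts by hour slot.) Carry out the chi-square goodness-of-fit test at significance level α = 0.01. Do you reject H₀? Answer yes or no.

n = 60; E_i = n·p_i = [20.00, 33.33, 6.67]
χ² = (26−20.00)²/20.00 + (23−33.33)²/33.33 + (11−6.67)²/6.67 = 7.8200
df = 2
p-value (upper-tail) = 0.02004
At α=0.01: p ≥ α → fail to reject H₀

reject H₀: no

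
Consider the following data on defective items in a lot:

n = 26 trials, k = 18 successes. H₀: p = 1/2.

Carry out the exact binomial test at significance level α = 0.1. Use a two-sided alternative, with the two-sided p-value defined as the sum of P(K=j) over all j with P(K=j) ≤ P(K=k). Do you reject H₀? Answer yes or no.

Exact binomial: n=26, k=18, p₀=1/2=0.5000
P(X=j) = C(n,j)·p₀^j·(1−p₀)^(n−j); p = Σ P(X=j) over j with P(X=j) ≤ P(X=18)
p-value (two-sided) = 0.07552
At α=0.1: p < α → reject H₀

reject H₀: yes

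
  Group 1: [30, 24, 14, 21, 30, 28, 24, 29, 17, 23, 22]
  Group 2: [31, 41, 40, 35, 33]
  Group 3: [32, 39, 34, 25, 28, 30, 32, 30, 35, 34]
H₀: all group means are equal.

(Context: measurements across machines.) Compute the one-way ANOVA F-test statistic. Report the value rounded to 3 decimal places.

Group means [23.82, 36.00, 31.90], grand mean 29.269
SSB = Σnᵢ(x̄ᵢ−x̄)² = 622.579; SSW = ΣΣ(x−x̄ᵢ)² = 490.536
MSB = 622.579/2 = 311.2895; MSW = 490.536/23 = 21.3277
F = MSB/MSW = 14.5956
df = (2, 23)

test statistic = 14.596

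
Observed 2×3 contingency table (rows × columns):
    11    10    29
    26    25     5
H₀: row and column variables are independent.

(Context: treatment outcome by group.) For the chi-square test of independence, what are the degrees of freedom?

degrees of freedom = 2

df = (r−1)(c−1) = (2−1)·(3−1) = 2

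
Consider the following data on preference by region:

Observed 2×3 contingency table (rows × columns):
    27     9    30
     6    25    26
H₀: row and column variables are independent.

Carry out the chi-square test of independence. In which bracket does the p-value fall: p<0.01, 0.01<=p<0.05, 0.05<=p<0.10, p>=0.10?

Row totals [66, 57], col totals [33, 34, 56], n=123
χ² = (27−17.71)²/17.71 + (9−18.24)²/18.24 + (30−30.05)²/30.05 + (6−15.29)²/15.29 + (25−15.76)²/15.76 + (26−25.95)²/25.95 = 20.6307
df = 2
p-value (upper-tail) = 0.00003
→ bracket: p<0.01

p-value bracket: p<0.01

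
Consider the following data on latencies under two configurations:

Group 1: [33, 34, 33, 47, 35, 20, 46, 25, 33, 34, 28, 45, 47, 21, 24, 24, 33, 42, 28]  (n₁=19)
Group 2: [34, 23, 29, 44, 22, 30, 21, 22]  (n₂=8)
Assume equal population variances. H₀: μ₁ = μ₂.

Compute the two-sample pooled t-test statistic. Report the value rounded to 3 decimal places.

x̄₁=33.263, s₁=8.755, n₁=19
x̄₂=28.125, s₂=7.954, n₂=8
s_p² = [18·8.755² + 7·7.954²]/25 = 72.9024
SE = √(s_p²·(1/19+1/8)) = 3.5986
t = (33.263−28.125)/3.5986 = 1.4278
df = 25

test statistic = 1.428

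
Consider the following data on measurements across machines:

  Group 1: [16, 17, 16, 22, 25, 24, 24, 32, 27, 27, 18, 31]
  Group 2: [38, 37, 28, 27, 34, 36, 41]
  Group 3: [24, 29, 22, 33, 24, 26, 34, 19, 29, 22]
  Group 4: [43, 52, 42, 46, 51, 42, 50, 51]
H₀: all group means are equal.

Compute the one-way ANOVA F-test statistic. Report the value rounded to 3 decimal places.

test statistic = 39.940

Group means [23.25, 34.43, 26.20, 47.12], grand mean 31.324
SSB = Σnᵢ(x̄ᵢ−x̄)² = 3109.669; SSW = ΣΣ(x−x̄ᵢ)² = 856.439
MSB = 3109.669/3 = 1036.5563; MSW = 856.439/33 = 25.9527
F = MSB/MSW = 39.9402
df = (3, 33)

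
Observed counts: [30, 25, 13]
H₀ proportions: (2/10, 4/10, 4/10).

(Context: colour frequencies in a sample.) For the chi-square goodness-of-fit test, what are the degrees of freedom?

df = k − 1 = 3 − 1 = 2

degrees of freedom = 2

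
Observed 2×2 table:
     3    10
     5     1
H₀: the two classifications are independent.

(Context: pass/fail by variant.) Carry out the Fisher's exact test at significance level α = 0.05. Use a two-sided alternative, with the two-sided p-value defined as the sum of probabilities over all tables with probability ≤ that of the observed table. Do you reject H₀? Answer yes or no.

reject H₀: yes

Margins: r₁=13, r₂=6, c₁=8, c₂=11, n=19
p_obs = C(13,3)·C(6,5)/C(19,8); sum pmf over tables with pmf ≤ p_obs
p-value (two-sided) = 0.04076
At α=0.05: p < α → reject H₀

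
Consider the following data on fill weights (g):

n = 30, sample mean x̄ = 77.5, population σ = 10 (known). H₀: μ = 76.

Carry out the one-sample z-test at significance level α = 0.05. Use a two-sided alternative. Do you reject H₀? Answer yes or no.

SE = σ/√n = 10/√30 = 1.8257
z = (x̄−μ₀)/SE = (77.5−76)/1.8257 = 0.8216
p-value (two-sided) = 0.41131
At α=0.05: p ≥ α → fail to reject H₀

reject H₀: no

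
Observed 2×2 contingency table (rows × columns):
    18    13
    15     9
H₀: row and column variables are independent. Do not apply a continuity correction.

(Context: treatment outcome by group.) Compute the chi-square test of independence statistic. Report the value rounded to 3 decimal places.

test statistic = 0.111

Row totals [31, 24], col totals [33, 22], n=55
χ² = (18−18.60)²/18.60 + (13−12.40)²/12.40 + (15−14.40)²/14.40 + (9−9.60)²/9.60 = 0.1109
df = 1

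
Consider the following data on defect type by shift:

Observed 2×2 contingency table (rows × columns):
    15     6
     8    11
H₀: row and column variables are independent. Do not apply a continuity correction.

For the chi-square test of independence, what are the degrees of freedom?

df = (r−1)(c−1) = (2−1)·(2−1) = 1

degrees of freedom = 1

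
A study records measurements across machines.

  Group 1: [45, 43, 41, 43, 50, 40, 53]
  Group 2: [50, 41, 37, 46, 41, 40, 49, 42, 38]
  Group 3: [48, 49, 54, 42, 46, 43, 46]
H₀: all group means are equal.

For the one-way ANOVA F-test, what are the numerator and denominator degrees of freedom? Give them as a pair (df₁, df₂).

k = 3 groups, N = 23 total
df = (k−1, N−k) = (3−1, 23−3) = (2, 20)

degrees of freedom = [2, 20]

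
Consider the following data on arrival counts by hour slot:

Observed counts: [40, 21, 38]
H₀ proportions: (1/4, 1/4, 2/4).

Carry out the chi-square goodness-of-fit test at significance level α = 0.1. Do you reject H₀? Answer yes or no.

n = 99; E_i = n·p_i = [24.75, 24.75, 49.50]
χ² = (40−24.75)²/24.75 + (21−24.75)²/24.75 + (38−49.50)²/49.50 = 12.6364
df = 2
p-value (upper-tail) = 0.00180
At α=0.1: p < α → reject H₀

reject H₀: yes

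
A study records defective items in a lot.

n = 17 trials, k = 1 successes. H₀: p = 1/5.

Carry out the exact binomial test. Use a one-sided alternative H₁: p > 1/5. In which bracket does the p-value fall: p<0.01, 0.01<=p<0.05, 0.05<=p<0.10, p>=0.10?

p-value bracket: p>=0.10

Exact binomial: n=17, k=1, p₀=1/5=0.2000
P(X≥1) from Σ C(n,i)·p₀^i·(1−p₀)^(n−i)
p-value (one-sided, H₁ greater) = 0.97748
→ bracket: p>=0.10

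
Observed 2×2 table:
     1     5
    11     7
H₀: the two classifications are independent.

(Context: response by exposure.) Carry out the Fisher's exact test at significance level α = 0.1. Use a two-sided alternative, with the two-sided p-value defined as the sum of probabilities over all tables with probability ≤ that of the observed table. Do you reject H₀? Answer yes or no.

Margins: r₁=6, r₂=18, c₁=12, c₂=12, n=24
p_obs = C(6,1)·C(18,11)/C(24,12); sum pmf over tables with pmf ≤ p_obs
p-value (two-sided) = 0.15495
At α=0.1: p ≥ α → fail to reject H₀

reject H₀: no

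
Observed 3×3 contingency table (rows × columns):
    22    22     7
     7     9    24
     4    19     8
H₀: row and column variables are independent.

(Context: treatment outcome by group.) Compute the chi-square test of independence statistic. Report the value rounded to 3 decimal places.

Row totals [51, 40, 31], col totals [33, 50, 39], n=122
χ² = (22−13.80)²/13.80 + (22−20.90)²/20.90 + (7−16.30)²/16.30 + (7−10.82)²/10.82 + (9−16.39)²/16.39 + (24−12.79)²/12.79 + (4−8.39)²/8.39 + (19−12.70)²/12.70 + (8−9.91)²/9.91 = 30.5431
df = 4

test statistic = 30.543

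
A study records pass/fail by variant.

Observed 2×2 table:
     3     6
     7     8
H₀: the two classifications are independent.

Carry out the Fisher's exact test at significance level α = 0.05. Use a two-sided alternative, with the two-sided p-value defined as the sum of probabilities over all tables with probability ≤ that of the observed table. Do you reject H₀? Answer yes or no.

Margins: r₁=9, r₂=15, c₁=10, c₂=14, n=24
p_obs = C(9,3)·C(15,7)/C(24,10); sum pmf over tables with pmf ≤ p_obs
p-value (two-sided) = 0.67846
At α=0.05: p ≥ α → fail to reject H₀

reject H₀: no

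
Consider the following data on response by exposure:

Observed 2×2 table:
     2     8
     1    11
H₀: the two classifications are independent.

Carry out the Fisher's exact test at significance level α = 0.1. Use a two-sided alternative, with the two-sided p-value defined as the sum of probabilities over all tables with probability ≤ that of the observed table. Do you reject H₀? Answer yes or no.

reject H₀: no

Margins: r₁=10, r₂=12, c₁=3, c₂=19, n=22
p_obs = C(10,2)·C(12,1)/C(22,3); sum pmf over tables with pmf ≤ p_obs
p-value (two-sided) = 0.57143
At α=0.1: p ≥ α → fail to reject H₀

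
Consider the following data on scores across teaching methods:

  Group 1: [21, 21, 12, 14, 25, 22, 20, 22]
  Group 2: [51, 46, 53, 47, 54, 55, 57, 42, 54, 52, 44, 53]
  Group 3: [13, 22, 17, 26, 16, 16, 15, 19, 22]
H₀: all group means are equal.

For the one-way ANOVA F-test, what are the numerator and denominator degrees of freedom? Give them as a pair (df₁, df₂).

degrees of freedom = [2, 26]

k = 3 groups, N = 29 total
df = (k−1, N−k) = (3−1, 29−3) = (2, 26)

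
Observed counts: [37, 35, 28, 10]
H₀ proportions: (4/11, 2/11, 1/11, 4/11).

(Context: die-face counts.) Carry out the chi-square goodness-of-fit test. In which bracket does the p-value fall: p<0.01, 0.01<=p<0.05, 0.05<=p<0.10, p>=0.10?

n = 110; E_i = n·p_i = [40.00, 20.00, 10.00, 40.00]
χ² = (37−40.00)²/40.00 + (35−20.00)²/20.00 + (28−10.00)²/10.00 + (10−40.00)²/40.00 = 66.3750
df = 3
p-value (upper-tail) = 0.00000
→ bracket: p<0.01

p-value bracket: p<0.01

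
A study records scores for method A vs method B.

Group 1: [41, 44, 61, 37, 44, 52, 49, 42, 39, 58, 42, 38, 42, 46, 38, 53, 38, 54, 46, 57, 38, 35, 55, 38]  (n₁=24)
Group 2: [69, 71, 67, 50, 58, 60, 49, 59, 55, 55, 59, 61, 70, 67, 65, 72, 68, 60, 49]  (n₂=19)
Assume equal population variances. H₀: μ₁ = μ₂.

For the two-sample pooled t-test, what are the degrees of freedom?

df = n₁ + n₂ − 2 = 24 + 19 − 2 = 41

degrees of freedom = 41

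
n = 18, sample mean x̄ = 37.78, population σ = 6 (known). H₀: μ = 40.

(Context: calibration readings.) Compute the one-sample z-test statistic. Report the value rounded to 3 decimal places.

SE = σ/√n = 6/√18 = 1.4142
z = (x̄−μ₀)/SE = (37.78−40)/1.4142 = -1.5698

test statistic = -1.570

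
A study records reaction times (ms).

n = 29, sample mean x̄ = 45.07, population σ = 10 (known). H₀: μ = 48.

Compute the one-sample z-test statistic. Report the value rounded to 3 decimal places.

test statistic = -1.578

SE = σ/√n = 10/√29 = 1.8570
z = (x̄−μ₀)/SE = (45.07−48)/1.8570 = -1.5779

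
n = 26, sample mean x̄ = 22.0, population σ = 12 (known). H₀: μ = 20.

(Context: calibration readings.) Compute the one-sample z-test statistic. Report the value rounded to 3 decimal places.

test statistic = 0.850

SE = σ/√n = 12/√26 = 2.3534
z = (x̄−μ₀)/SE = (22.0−20)/2.3534 = 0.8498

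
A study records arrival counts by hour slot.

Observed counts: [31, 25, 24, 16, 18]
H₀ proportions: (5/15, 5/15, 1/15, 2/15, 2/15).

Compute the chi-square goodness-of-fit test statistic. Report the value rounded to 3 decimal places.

test statistic = 41.684

n = 114; E_i = n·p_i = [38.00, 38.00, 7.60, 15.20, 15.20]
χ² = (31−38.00)²/38.00 + (25−38.00)²/38.00 + (24−7.60)²/7.60 + (16−15.20)²/15.20 + (18−15.20)²/15.20 = 41.6842
df = 4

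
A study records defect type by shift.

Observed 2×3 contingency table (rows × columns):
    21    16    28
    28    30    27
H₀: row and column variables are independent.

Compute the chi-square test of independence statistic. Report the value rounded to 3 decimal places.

Row totals [65, 85], col totals [49, 46, 55], n=150
χ² = (21−21.23)²/21.23 + (16−19.93)²/19.93 + (28−23.83)²/23.83 + (28−27.77)²/27.77 + (30−26.07)²/26.07 + (27−31.17)²/31.17 = 2.6597
df = 2

test statistic = 2.660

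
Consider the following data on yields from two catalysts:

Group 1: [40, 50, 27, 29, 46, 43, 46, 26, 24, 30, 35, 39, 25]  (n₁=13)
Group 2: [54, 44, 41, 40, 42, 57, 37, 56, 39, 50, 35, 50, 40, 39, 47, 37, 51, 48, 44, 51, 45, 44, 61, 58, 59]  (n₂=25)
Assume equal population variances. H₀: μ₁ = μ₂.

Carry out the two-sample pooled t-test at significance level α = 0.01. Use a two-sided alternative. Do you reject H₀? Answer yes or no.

x̄₁=35.385, s₁=9.115, n₁=13
x̄₂=46.760, s₂=7.645, n₂=25
s_p² = [12·9.115² + 24·7.645²]/36 = 66.6566
SE = √(s_p²·(1/13+1/25)) = 2.7917
t = (35.385−46.760)/2.7917 = -4.0747
df = 36
p-value (two-sided) = 0.00024
At α=0.01: p < α → reject H₀

reject H₀: yes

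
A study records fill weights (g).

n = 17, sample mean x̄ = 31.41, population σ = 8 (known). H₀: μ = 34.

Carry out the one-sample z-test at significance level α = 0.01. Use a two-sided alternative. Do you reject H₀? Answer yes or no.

reject H₀: no

SE = σ/√n = 8/√17 = 1.9403
z = (x̄−μ₀)/SE = (31.41−34)/1.9403 = -1.3349
p-value (two-sided) = 0.18192
At α=0.01: p ≥ α → fail to reject H₀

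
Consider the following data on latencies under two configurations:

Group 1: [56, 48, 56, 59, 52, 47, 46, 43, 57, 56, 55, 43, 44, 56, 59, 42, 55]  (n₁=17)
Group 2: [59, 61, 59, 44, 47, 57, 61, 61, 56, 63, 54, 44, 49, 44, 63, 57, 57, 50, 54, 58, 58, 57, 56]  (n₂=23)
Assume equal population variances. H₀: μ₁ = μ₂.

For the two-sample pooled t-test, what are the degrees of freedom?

df = n₁ + n₂ − 2 = 17 + 23 − 2 = 38

degrees of freedom = 38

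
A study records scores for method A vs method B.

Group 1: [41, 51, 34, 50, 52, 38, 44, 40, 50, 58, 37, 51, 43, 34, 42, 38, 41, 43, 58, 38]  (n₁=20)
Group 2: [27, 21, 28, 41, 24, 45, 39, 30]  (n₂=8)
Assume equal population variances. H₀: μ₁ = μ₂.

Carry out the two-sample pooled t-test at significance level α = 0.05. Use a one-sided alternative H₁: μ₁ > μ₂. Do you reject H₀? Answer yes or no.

x̄₁=44.150, s₁=7.336, n₁=20
x̄₂=31.875, s₂=8.692, n₂=8
s_p² = [19·7.336² + 7·8.692²]/26 = 59.6702
SE = √(s_p²·(1/20+1/8)) = 3.2315
t = (44.150−31.875)/3.2315 = 3.7986
df = 26
p-value (one-sided, H₁ greater) = 0.00039
At α=0.05: p < α → reject H₀

reject H₀: yes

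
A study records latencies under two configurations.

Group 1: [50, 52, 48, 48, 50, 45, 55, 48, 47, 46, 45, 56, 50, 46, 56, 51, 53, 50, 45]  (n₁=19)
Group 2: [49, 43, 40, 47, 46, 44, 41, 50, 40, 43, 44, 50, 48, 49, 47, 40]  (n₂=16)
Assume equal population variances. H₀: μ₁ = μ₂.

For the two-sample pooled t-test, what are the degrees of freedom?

degrees of freedom = 33

df = n₁ + n₂ − 2 = 19 + 16 − 2 = 33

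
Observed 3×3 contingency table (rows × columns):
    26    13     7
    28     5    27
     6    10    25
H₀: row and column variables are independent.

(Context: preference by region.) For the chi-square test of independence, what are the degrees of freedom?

degrees of freedom = 4

df = (r−1)(c−1) = (3−1)·(3−1) = 4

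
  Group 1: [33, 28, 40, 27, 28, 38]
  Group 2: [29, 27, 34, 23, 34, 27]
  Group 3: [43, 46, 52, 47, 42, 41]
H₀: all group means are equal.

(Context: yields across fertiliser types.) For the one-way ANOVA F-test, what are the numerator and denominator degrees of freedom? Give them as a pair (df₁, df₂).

degrees of freedom = [2, 15]

k = 3 groups, N = 18 total
df = (k−1, N−k) = (3−1, 18−3) = (2, 15)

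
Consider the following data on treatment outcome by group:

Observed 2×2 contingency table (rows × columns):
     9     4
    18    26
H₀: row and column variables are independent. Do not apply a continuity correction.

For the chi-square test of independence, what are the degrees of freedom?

df = (r−1)(c−1) = (2−1)·(2−1) = 1

degrees of freedom = 1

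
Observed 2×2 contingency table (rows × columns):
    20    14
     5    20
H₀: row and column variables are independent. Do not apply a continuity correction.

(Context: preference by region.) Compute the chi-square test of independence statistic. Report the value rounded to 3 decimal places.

test statistic = 8.893

Row totals [34, 25], col totals [25, 34], n=59
χ² = (20−14.41)²/14.41 + (14−19.59)²/19.59 + (5−10.59)²/10.59 + (20−14.41)²/14.41 = 8.8929
df = 1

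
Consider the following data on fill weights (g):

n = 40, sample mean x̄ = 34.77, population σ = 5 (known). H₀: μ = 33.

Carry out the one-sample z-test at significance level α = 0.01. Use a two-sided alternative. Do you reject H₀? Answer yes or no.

SE = σ/√n = 5/√40 = 0.7906
z = (x̄−μ₀)/SE = (34.77−33)/0.7906 = 2.2389
p-value (two-sided) = 0.02516
At α=0.01: p ≥ α → fail to reject H₀

reject H₀: no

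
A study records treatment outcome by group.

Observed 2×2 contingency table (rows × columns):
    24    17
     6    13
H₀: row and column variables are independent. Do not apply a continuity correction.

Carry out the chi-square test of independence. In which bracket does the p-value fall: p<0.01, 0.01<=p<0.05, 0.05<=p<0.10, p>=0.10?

Row totals [41, 19], col totals [30, 30], n=60
χ² = (24−20.50)²/20.50 + (17−20.50)²/20.50 + (6−9.50)²/9.50 + (13−9.50)²/9.50 = 3.7741
df = 1
p-value (upper-tail) = 0.05205
→ bracket: 0.05<=p<0.10

p-value bracket: 0.05<=p<0.10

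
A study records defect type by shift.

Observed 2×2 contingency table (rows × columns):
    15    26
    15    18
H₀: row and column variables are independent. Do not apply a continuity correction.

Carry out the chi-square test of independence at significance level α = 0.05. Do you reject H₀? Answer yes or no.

reject H₀: no

Row totals [41, 33], col totals [30, 44], n=74
χ² = (15−16.62)²/16.62 + (26−24.38)²/24.38 + (15−13.38)²/13.38 + (18−19.62)²/19.62 = 0.5967
df = 1
p-value (upper-tail) = 0.43986
At α=0.05: p ≥ α → fail to reject H₀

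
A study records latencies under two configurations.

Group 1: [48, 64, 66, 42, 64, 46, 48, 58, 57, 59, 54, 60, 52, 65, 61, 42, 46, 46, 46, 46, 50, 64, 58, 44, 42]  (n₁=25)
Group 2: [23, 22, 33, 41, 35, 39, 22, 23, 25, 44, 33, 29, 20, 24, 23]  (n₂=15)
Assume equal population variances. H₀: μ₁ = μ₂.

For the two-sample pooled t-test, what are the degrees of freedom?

df = n₁ + n₂ − 2 = 25 + 15 − 2 = 38

degrees of freedom = 38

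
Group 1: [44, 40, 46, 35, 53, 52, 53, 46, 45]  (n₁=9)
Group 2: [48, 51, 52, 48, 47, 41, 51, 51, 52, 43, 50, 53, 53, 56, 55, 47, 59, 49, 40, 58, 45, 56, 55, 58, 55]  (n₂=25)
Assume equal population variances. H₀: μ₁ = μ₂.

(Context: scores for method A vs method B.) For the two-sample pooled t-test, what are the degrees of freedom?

df = n₁ + n₂ − 2 = 9 + 25 − 2 = 32

degrees of freedom = 32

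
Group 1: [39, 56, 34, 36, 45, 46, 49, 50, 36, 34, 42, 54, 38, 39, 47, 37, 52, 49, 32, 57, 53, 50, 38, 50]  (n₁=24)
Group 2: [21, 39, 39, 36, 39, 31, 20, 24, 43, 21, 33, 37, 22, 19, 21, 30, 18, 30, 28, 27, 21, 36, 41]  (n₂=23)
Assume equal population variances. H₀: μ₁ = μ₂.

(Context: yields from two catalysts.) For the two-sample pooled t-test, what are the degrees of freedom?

df = n₁ + n₂ − 2 = 24 + 23 − 2 = 45

degrees of freedom = 45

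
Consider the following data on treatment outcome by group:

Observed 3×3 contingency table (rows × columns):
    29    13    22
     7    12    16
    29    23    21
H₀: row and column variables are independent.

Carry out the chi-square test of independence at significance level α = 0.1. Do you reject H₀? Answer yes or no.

reject H₀: yes

Row totals [64, 35, 73], col totals [65, 48, 59], n=172
χ² = (29−24.19)²/24.19 + (13−17.86)²/17.86 + (22−21.95)²/21.95 + (7−13.23)²/13.23 + (12−9.77)²/9.77 + (16−12.01)²/12.01 + (29−27.59)²/27.59 + (23−20.37)²/20.37 + (21−25.04)²/25.04 = 8.1148
df = 4
p-value (upper-tail) = 0.08746
At α=0.1: p < α → reject H₀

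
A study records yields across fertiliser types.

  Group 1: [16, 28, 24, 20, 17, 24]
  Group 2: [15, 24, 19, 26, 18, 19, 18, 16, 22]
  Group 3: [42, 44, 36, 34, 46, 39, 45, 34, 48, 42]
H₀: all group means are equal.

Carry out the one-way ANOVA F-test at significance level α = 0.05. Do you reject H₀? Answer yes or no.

Group means [21.50, 19.67, 41.00], grand mean 28.640
SSB = Σnᵢ(x̄ᵢ−x̄)² = 2558.260; SSW = ΣΣ(x−x̄ᵢ)² = 441.500
MSB = 2558.260/2 = 1279.1300; MSW = 441.500/22 = 20.0682
F = MSB/MSW = 63.7392
df = (2, 22)
p-value (upper-tail) = 0.00000
At α=0.05: p < α → reject H₀

reject H₀: yes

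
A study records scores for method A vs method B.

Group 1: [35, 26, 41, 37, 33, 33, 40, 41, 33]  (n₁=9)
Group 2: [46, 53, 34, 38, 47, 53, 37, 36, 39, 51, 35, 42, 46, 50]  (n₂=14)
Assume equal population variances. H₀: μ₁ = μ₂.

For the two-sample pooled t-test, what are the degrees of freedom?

df = n₁ + n₂ − 2 = 9 + 14 − 2 = 21

degrees of freedom = 21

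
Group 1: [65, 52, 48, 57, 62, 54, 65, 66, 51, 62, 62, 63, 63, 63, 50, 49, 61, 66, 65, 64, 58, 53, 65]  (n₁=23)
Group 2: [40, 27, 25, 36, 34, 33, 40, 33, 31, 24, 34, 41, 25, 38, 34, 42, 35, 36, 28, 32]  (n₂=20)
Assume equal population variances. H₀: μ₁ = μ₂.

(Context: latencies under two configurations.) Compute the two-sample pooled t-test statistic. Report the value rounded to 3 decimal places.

test statistic = 14.553

x̄₁=59.304, s₁=6.123, n₁=23
x̄₂=33.400, s₂=5.452, n₂=20
s_p² = [22·6.123² + 19·5.452²]/41 = 33.8944
SE = √(s_p²·(1/23+1/20)) = 1.7800
t = (59.304−33.400)/1.7800 = 14.5530
df = 41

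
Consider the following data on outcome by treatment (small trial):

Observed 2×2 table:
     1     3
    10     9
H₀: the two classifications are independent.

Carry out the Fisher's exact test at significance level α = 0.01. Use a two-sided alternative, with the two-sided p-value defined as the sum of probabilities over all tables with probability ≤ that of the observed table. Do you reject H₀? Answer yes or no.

reject H₀: no

Margins: r₁=4, r₂=19, c₁=11, c₂=12, n=23
p_obs = C(4,1)·C(19,10)/C(23,11); sum pmf over tables with pmf ≤ p_obs
p-value (two-sided) = 0.59006
At α=0.01: p ≥ α → fail to reject H₀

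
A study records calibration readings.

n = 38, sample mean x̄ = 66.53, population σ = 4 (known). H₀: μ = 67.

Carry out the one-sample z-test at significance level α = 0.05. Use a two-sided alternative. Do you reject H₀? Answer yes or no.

reject H₀: no

SE = σ/√n = 4/√38 = 0.6489
z = (x̄−μ₀)/SE = (66.53−67)/0.6489 = -0.7243
p-value (two-sided) = 0.46887
At α=0.05: p ≥ α → fail to reject H₀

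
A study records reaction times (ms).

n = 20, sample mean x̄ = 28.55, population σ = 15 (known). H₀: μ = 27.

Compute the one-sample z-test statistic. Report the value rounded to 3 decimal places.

test statistic = 0.462

SE = σ/√n = 15/√20 = 3.3541
z = (x̄−μ₀)/SE = (28.55−27)/3.3541 = 0.4621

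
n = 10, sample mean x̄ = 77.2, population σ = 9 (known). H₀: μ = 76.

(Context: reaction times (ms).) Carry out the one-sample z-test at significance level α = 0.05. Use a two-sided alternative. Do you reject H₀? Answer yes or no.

SE = σ/√n = 9/√10 = 2.8460
z = (x̄−μ₀)/SE = (77.2−76)/2.8460 = 0.4216
p-value (two-sided) = 0.67329
At α=0.05: p ≥ α → fail to reject H₀

reject H₀: no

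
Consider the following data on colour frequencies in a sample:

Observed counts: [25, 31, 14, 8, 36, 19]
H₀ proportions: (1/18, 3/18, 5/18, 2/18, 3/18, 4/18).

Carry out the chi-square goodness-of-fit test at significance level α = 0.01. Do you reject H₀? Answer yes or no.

reject H₀: yes

n = 133; E_i = n·p_i = [7.39, 22.17, 36.94, 14.78, 22.17, 29.56]
χ² = (25−7.39)²/7.39 + (31−22.17)²/22.17 + (14−36.94)²/36.94 + (8−14.78)²/14.78 + (36−22.17)²/22.17 + (19−29.56)²/29.56 = 75.2564
df = 5
p-value (upper-tail) = 0.00000
At α=0.01: p < α → reject H₀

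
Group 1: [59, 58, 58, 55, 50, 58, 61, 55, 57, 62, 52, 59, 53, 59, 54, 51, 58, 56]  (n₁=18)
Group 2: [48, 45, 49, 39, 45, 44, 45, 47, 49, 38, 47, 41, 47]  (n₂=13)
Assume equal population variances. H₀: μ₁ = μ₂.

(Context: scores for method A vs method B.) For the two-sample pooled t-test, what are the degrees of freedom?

df = n₁ + n₂ − 2 = 18 + 13 − 2 = 29

degrees of freedom = 29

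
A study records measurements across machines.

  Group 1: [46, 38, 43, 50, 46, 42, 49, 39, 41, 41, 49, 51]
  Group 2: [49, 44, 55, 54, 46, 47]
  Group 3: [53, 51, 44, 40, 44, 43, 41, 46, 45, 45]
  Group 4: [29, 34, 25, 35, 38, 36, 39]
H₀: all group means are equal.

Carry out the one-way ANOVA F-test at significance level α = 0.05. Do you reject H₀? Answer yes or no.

reject H₀: yes

Group means [44.58, 49.17, 45.20, 33.71], grand mean 43.371
SSB = Σnᵢ(x̄ᵢ−x̄)² = 905.393; SSW = ΣΣ(x−x̄ᵢ)² = 620.779
MSB = 905.393/3 = 301.7976; MSW = 620.779/31 = 20.0251
F = MSB/MSW = 15.0710
df = (3, 31)
p-value (upper-tail) = 0.00000
At α=0.05: p < α → reject H₀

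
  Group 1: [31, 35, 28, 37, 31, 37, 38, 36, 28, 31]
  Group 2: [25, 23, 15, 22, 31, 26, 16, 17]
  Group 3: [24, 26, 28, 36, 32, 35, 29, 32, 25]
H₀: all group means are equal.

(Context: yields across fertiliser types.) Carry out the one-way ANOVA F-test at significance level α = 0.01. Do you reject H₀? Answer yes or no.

reject H₀: yes

Group means [33.20, 21.88, 29.67], grand mean 28.667
SSB = Σnᵢ(x̄ᵢ−x̄)² = 583.525; SSW = ΣΣ(x−x̄ᵢ)² = 498.475
MSB = 583.525/2 = 291.7625; MSW = 498.475/24 = 20.7698
F = MSB/MSW = 14.0474
df = (2, 24)
p-value (upper-tail) = 0.00009
At α=0.01: p < α → reject H₀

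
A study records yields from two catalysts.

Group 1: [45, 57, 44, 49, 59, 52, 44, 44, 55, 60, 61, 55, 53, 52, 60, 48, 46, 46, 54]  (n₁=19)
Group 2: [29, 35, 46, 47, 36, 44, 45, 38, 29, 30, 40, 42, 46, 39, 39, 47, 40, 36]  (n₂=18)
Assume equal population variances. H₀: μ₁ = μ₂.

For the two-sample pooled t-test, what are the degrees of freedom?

df = n₁ + n₂ − 2 = 19 + 18 − 2 = 35

degrees of freedom = 35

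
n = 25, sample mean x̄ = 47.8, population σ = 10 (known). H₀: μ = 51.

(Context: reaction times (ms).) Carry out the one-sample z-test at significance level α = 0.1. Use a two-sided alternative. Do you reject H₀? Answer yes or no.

reject H₀: no

SE = σ/√n = 10/√25 = 2.0000
z = (x̄−μ₀)/SE = (47.8−51)/2.0000 = -1.6000
p-value (two-sided) = 0.10960
At α=0.1: p ≥ α → fail to reject H₀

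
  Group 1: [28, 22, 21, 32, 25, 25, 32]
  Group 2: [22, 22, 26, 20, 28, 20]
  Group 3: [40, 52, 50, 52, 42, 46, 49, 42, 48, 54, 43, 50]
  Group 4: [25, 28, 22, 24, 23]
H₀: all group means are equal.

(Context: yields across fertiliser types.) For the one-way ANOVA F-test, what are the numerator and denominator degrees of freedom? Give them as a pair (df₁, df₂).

k = 4 groups, N = 30 total
df = (k−1, N−k) = (4−1, 30−4) = (3, 26)

degrees of freedom = [3, 26]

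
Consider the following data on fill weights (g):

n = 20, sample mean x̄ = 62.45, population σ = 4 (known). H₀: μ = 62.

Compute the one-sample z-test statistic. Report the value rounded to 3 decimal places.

SE = σ/√n = 4/√20 = 0.8944
z = (x̄−μ₀)/SE = (62.45−62)/0.8944 = 0.5031

test statistic = 0.503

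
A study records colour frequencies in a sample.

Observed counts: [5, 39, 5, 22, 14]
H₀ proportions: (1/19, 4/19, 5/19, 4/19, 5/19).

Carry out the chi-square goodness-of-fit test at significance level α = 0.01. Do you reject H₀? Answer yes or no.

reject H₀: yes

n = 85; E_i = n·p_i = [4.47, 17.89, 22.37, 17.89, 22.37]
χ² = (5−4.47)²/4.47 + (39−17.89)²/17.89 + (5−22.37)²/22.37 + (22−17.89)²/17.89 + (14−22.37)²/22.37 = 42.5124
df = 4
p-value (upper-tail) = 0.00000
At α=0.01: p < α → reject H₀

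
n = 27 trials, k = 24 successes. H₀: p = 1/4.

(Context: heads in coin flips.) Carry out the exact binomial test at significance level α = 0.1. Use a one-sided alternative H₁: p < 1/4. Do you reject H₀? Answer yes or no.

reject H₀: no

Exact binomial: n=27, k=24, p₀=1/4=0.2500
P(X≤24) from Σ C(n,i)·p₀^i·(1−p₀)^(n−i)
p-value (one-sided, H₁ less) = 1.00000
At α=0.1: p ≥ α → fail to reject H₀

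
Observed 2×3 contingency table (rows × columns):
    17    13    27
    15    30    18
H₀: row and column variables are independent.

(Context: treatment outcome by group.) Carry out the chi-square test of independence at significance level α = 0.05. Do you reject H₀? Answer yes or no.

reject H₀: yes

Row totals [57, 63], col totals [32, 43, 45], n=120
χ² = (17−15.20)²/15.20 + (13−20.43)²/20.43 + (27−21.38)²/21.38 + (15−16.80)²/16.80 + (30−22.57)²/22.57 + (18−23.62)²/23.62 = 8.3668
df = 2
p-value (upper-tail) = 0.01525
At α=0.05: p < α → reject H₀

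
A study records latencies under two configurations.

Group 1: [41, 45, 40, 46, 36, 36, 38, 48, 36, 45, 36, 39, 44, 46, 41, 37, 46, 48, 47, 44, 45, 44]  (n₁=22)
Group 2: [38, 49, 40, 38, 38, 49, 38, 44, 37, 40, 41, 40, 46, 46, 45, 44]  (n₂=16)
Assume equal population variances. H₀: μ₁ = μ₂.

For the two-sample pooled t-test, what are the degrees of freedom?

df = n₁ + n₂ − 2 = 22 + 16 − 2 = 36

degrees of freedom = 36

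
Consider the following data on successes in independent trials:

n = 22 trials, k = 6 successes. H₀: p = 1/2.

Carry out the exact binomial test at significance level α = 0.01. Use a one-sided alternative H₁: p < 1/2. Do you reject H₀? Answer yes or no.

reject H₀: no

Exact binomial: n=22, k=6, p₀=1/2=0.5000
P(X≤6) from Σ C(n,i)·p₀^i·(1−p₀)^(n−i)
p-value (one-sided, H₁ less) = 0.02624
At α=0.01: p ≥ α → fail to reject H₀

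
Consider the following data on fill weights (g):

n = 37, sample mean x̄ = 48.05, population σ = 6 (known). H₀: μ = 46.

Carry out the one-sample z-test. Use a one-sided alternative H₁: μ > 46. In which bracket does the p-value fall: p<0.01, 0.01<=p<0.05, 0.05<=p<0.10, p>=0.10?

SE = σ/√n = 6/√37 = 0.9864
z = (x̄−μ₀)/SE = (48.05−46)/0.9864 = 2.0783
p-value (one-sided, H₁ greater) = 0.01884
→ bracket: 0.01<=p<0.05

p-value bracket: 0.01<=p<0.05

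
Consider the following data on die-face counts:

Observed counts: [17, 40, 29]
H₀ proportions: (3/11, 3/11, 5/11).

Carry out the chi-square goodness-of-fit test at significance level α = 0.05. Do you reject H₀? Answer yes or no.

n = 86; E_i = n·p_i = [23.45, 23.45, 39.09]
χ² = (17−23.45)²/23.45 + (40−23.45)²/23.45 + (29−39.09)²/39.09 = 16.0527
df = 2
p-value (upper-tail) = 0.00033
At α=0.05: p < α → reject H₀

reject H₀: yes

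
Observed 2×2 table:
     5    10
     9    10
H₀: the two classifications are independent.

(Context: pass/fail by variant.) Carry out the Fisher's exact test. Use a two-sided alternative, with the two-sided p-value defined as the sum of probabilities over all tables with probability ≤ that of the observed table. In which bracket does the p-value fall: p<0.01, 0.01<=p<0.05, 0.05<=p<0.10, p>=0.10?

p-value bracket: p>=0.10

Margins: r₁=15, r₂=19, c₁=14, c₂=20, n=34
p_obs = C(15,5)·C(19,9)/C(34,14); sum pmf over tables with pmf ≤ p_obs
p-value (two-sided) = 0.49530
→ bracket: p>=0.10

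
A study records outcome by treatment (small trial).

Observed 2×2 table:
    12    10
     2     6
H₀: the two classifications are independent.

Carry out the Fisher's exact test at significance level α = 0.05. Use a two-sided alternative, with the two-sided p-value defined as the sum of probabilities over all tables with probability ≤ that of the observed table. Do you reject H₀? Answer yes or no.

Margins: r₁=22, r₂=8, c₁=14, c₂=16, n=30
p_obs = C(22,12)·C(8,2)/C(30,14); sum pmf over tables with pmf ≤ p_obs
p-value (two-sided) = 0.22553
At α=0.05: p ≥ α → fail to reject H₀

reject H₀: no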